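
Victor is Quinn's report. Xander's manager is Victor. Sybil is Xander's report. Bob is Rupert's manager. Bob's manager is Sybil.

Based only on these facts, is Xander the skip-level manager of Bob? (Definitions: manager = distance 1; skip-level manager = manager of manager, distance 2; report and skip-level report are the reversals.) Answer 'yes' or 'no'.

Answer: yes

Derivation:
Reconstructing the manager chain from the given facts:
  Quinn -> Victor -> Xander -> Sybil -> Bob -> Rupert
(each arrow means 'manager of the next')
Positions in the chain (0 = top):
  position of Quinn: 0
  position of Victor: 1
  position of Xander: 2
  position of Sybil: 3
  position of Bob: 4
  position of Rupert: 5

Xander is at position 2, Bob is at position 4; signed distance (j - i) = 2.
'skip-level manager' requires j - i = 2. Actual distance is 2, so the relation HOLDS.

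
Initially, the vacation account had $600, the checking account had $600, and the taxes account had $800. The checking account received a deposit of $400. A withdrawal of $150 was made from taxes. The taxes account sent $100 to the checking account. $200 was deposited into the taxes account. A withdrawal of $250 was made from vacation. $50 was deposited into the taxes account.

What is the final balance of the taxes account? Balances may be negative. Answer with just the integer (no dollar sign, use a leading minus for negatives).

Tracking account balances step by step:
Start: vacation=600, checking=600, taxes=800
Event 1 (deposit 400 to checking): checking: 600 + 400 = 1000. Balances: vacation=600, checking=1000, taxes=800
Event 2 (withdraw 150 from taxes): taxes: 800 - 150 = 650. Balances: vacation=600, checking=1000, taxes=650
Event 3 (transfer 100 taxes -> checking): taxes: 650 - 100 = 550, checking: 1000 + 100 = 1100. Balances: vacation=600, checking=1100, taxes=550
Event 4 (deposit 200 to taxes): taxes: 550 + 200 = 750. Balances: vacation=600, checking=1100, taxes=750
Event 5 (withdraw 250 from vacation): vacation: 600 - 250 = 350. Balances: vacation=350, checking=1100, taxes=750
Event 6 (deposit 50 to taxes): taxes: 750 + 50 = 800. Balances: vacation=350, checking=1100, taxes=800

Final balance of taxes: 800

Answer: 800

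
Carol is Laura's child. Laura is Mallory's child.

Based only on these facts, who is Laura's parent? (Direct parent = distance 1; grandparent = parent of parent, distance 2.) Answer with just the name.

Reconstructing the parent chain from the given facts:
  Mallory -> Laura -> Carol
(each arrow means 'parent of the next')
Positions in the chain (0 = top):
  position of Mallory: 0
  position of Laura: 1
  position of Carol: 2

Laura is at position 1; the parent is 1 step up the chain, i.e. position 0: Mallory.

Answer: Mallory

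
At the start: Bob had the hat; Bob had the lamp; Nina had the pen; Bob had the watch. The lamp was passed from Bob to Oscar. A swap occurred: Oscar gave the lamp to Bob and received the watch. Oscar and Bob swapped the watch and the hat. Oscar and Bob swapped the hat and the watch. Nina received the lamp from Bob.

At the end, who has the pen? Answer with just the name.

Tracking all object holders:
Start: hat:Bob, lamp:Bob, pen:Nina, watch:Bob
Event 1 (give lamp: Bob -> Oscar). State: hat:Bob, lamp:Oscar, pen:Nina, watch:Bob
Event 2 (swap lamp<->watch: now lamp:Bob, watch:Oscar). State: hat:Bob, lamp:Bob, pen:Nina, watch:Oscar
Event 3 (swap watch<->hat: now watch:Bob, hat:Oscar). State: hat:Oscar, lamp:Bob, pen:Nina, watch:Bob
Event 4 (swap hat<->watch: now hat:Bob, watch:Oscar). State: hat:Bob, lamp:Bob, pen:Nina, watch:Oscar
Event 5 (give lamp: Bob -> Nina). State: hat:Bob, lamp:Nina, pen:Nina, watch:Oscar

Final state: hat:Bob, lamp:Nina, pen:Nina, watch:Oscar
The pen is held by Nina.

Answer: Nina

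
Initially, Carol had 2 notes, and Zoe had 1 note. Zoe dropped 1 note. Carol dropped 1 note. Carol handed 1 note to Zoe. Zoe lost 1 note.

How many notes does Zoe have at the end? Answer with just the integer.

Tracking counts step by step:
Start: Carol=2, Zoe=1
Event 1 (Zoe -1): Zoe: 1 -> 0. State: Carol=2, Zoe=0
Event 2 (Carol -1): Carol: 2 -> 1. State: Carol=1, Zoe=0
Event 3 (Carol -> Zoe, 1): Carol: 1 -> 0, Zoe: 0 -> 1. State: Carol=0, Zoe=1
Event 4 (Zoe -1): Zoe: 1 -> 0. State: Carol=0, Zoe=0

Zoe's final count: 0

Answer: 0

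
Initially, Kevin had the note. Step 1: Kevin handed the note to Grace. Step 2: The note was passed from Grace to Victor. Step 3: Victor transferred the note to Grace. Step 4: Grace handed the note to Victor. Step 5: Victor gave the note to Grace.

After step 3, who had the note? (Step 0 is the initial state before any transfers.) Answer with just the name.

Tracking the note holder through step 3:
After step 0 (start): Kevin
After step 1: Grace
After step 2: Victor
After step 3: Grace

At step 3, the holder is Grace.

Answer: Grace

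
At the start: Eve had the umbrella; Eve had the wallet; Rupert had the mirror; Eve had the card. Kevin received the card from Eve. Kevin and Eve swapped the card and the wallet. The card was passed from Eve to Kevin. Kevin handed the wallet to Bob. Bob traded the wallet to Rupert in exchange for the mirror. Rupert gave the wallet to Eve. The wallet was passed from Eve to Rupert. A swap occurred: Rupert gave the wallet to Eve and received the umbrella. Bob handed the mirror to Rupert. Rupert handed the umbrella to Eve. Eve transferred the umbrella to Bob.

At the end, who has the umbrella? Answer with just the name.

Tracking all object holders:
Start: umbrella:Eve, wallet:Eve, mirror:Rupert, card:Eve
Event 1 (give card: Eve -> Kevin). State: umbrella:Eve, wallet:Eve, mirror:Rupert, card:Kevin
Event 2 (swap card<->wallet: now card:Eve, wallet:Kevin). State: umbrella:Eve, wallet:Kevin, mirror:Rupert, card:Eve
Event 3 (give card: Eve -> Kevin). State: umbrella:Eve, wallet:Kevin, mirror:Rupert, card:Kevin
Event 4 (give wallet: Kevin -> Bob). State: umbrella:Eve, wallet:Bob, mirror:Rupert, card:Kevin
Event 5 (swap wallet<->mirror: now wallet:Rupert, mirror:Bob). State: umbrella:Eve, wallet:Rupert, mirror:Bob, card:Kevin
Event 6 (give wallet: Rupert -> Eve). State: umbrella:Eve, wallet:Eve, mirror:Bob, card:Kevin
Event 7 (give wallet: Eve -> Rupert). State: umbrella:Eve, wallet:Rupert, mirror:Bob, card:Kevin
Event 8 (swap wallet<->umbrella: now wallet:Eve, umbrella:Rupert). State: umbrella:Rupert, wallet:Eve, mirror:Bob, card:Kevin
Event 9 (give mirror: Bob -> Rupert). State: umbrella:Rupert, wallet:Eve, mirror:Rupert, card:Kevin
Event 10 (give umbrella: Rupert -> Eve). State: umbrella:Eve, wallet:Eve, mirror:Rupert, card:Kevin
Event 11 (give umbrella: Eve -> Bob). State: umbrella:Bob, wallet:Eve, mirror:Rupert, card:Kevin

Final state: umbrella:Bob, wallet:Eve, mirror:Rupert, card:Kevin
The umbrella is held by Bob.

Answer: Bob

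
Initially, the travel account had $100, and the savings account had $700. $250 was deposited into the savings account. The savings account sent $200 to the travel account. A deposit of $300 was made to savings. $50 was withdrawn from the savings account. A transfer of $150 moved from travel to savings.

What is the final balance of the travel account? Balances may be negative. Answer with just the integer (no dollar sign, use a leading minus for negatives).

Answer: 150

Derivation:
Tracking account balances step by step:
Start: travel=100, savings=700
Event 1 (deposit 250 to savings): savings: 700 + 250 = 950. Balances: travel=100, savings=950
Event 2 (transfer 200 savings -> travel): savings: 950 - 200 = 750, travel: 100 + 200 = 300. Balances: travel=300, savings=750
Event 3 (deposit 300 to savings): savings: 750 + 300 = 1050. Balances: travel=300, savings=1050
Event 4 (withdraw 50 from savings): savings: 1050 - 50 = 1000. Balances: travel=300, savings=1000
Event 5 (transfer 150 travel -> savings): travel: 300 - 150 = 150, savings: 1000 + 150 = 1150. Balances: travel=150, savings=1150

Final balance of travel: 150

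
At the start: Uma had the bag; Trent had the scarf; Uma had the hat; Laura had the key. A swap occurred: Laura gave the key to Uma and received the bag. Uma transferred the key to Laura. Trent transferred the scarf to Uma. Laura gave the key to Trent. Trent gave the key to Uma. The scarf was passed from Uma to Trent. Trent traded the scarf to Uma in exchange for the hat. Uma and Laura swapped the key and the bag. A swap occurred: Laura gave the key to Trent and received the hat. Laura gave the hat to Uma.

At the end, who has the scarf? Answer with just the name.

Tracking all object holders:
Start: bag:Uma, scarf:Trent, hat:Uma, key:Laura
Event 1 (swap key<->bag: now key:Uma, bag:Laura). State: bag:Laura, scarf:Trent, hat:Uma, key:Uma
Event 2 (give key: Uma -> Laura). State: bag:Laura, scarf:Trent, hat:Uma, key:Laura
Event 3 (give scarf: Trent -> Uma). State: bag:Laura, scarf:Uma, hat:Uma, key:Laura
Event 4 (give key: Laura -> Trent). State: bag:Laura, scarf:Uma, hat:Uma, key:Trent
Event 5 (give key: Trent -> Uma). State: bag:Laura, scarf:Uma, hat:Uma, key:Uma
Event 6 (give scarf: Uma -> Trent). State: bag:Laura, scarf:Trent, hat:Uma, key:Uma
Event 7 (swap scarf<->hat: now scarf:Uma, hat:Trent). State: bag:Laura, scarf:Uma, hat:Trent, key:Uma
Event 8 (swap key<->bag: now key:Laura, bag:Uma). State: bag:Uma, scarf:Uma, hat:Trent, key:Laura
Event 9 (swap key<->hat: now key:Trent, hat:Laura). State: bag:Uma, scarf:Uma, hat:Laura, key:Trent
Event 10 (give hat: Laura -> Uma). State: bag:Uma, scarf:Uma, hat:Uma, key:Trent

Final state: bag:Uma, scarf:Uma, hat:Uma, key:Trent
The scarf is held by Uma.

Answer: Uma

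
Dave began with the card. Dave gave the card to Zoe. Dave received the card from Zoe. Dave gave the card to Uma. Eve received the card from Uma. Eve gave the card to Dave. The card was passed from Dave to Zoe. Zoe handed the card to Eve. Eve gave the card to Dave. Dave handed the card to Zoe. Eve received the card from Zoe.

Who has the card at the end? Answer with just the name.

Tracking the card through each event:
Start: Dave has the card.
After event 1: Zoe has the card.
After event 2: Dave has the card.
After event 3: Uma has the card.
After event 4: Eve has the card.
After event 5: Dave has the card.
After event 6: Zoe has the card.
After event 7: Eve has the card.
After event 8: Dave has the card.
After event 9: Zoe has the card.
After event 10: Eve has the card.

Answer: Eve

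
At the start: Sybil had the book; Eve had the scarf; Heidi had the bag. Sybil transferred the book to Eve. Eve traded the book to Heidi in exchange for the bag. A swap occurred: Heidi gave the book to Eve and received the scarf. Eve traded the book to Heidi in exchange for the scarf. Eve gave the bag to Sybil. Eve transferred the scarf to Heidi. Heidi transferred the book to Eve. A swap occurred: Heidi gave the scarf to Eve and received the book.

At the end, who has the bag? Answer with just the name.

Answer: Sybil

Derivation:
Tracking all object holders:
Start: book:Sybil, scarf:Eve, bag:Heidi
Event 1 (give book: Sybil -> Eve). State: book:Eve, scarf:Eve, bag:Heidi
Event 2 (swap book<->bag: now book:Heidi, bag:Eve). State: book:Heidi, scarf:Eve, bag:Eve
Event 3 (swap book<->scarf: now book:Eve, scarf:Heidi). State: book:Eve, scarf:Heidi, bag:Eve
Event 4 (swap book<->scarf: now book:Heidi, scarf:Eve). State: book:Heidi, scarf:Eve, bag:Eve
Event 5 (give bag: Eve -> Sybil). State: book:Heidi, scarf:Eve, bag:Sybil
Event 6 (give scarf: Eve -> Heidi). State: book:Heidi, scarf:Heidi, bag:Sybil
Event 7 (give book: Heidi -> Eve). State: book:Eve, scarf:Heidi, bag:Sybil
Event 8 (swap scarf<->book: now scarf:Eve, book:Heidi). State: book:Heidi, scarf:Eve, bag:Sybil

Final state: book:Heidi, scarf:Eve, bag:Sybil
The bag is held by Sybil.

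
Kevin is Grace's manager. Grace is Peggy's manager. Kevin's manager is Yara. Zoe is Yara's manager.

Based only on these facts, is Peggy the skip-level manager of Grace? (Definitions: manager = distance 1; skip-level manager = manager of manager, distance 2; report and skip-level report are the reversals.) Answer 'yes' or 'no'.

Answer: no

Derivation:
Reconstructing the manager chain from the given facts:
  Zoe -> Yara -> Kevin -> Grace -> Peggy
(each arrow means 'manager of the next')
Positions in the chain (0 = top):
  position of Zoe: 0
  position of Yara: 1
  position of Kevin: 2
  position of Grace: 3
  position of Peggy: 4

Peggy is at position 4, Grace is at position 3; signed distance (j - i) = -1.
'skip-level manager' requires j - i = 2. Actual distance is -1, so the relation does NOT hold.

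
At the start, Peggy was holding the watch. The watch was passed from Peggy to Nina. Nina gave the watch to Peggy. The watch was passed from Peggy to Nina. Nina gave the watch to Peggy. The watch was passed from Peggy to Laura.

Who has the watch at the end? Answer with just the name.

Tracking the watch through each event:
Start: Peggy has the watch.
After event 1: Nina has the watch.
After event 2: Peggy has the watch.
After event 3: Nina has the watch.
After event 4: Peggy has the watch.
After event 5: Laura has the watch.

Answer: Laura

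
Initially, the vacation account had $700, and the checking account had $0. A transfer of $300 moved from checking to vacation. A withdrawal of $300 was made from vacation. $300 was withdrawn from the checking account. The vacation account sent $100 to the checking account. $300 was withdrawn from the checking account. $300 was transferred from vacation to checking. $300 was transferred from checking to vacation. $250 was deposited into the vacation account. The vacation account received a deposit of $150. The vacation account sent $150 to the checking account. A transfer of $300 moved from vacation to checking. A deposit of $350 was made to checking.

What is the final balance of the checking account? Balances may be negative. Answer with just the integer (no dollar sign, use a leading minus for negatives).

Tracking account balances step by step:
Start: vacation=700, checking=0
Event 1 (transfer 300 checking -> vacation): checking: 0 - 300 = -300, vacation: 700 + 300 = 1000. Balances: vacation=1000, checking=-300
Event 2 (withdraw 300 from vacation): vacation: 1000 - 300 = 700. Balances: vacation=700, checking=-300
Event 3 (withdraw 300 from checking): checking: -300 - 300 = -600. Balances: vacation=700, checking=-600
Event 4 (transfer 100 vacation -> checking): vacation: 700 - 100 = 600, checking: -600 + 100 = -500. Balances: vacation=600, checking=-500
Event 5 (withdraw 300 from checking): checking: -500 - 300 = -800. Balances: vacation=600, checking=-800
Event 6 (transfer 300 vacation -> checking): vacation: 600 - 300 = 300, checking: -800 + 300 = -500. Balances: vacation=300, checking=-500
Event 7 (transfer 300 checking -> vacation): checking: -500 - 300 = -800, vacation: 300 + 300 = 600. Balances: vacation=600, checking=-800
Event 8 (deposit 250 to vacation): vacation: 600 + 250 = 850. Balances: vacation=850, checking=-800
Event 9 (deposit 150 to vacation): vacation: 850 + 150 = 1000. Balances: vacation=1000, checking=-800
Event 10 (transfer 150 vacation -> checking): vacation: 1000 - 150 = 850, checking: -800 + 150 = -650. Balances: vacation=850, checking=-650
Event 11 (transfer 300 vacation -> checking): vacation: 850 - 300 = 550, checking: -650 + 300 = -350. Balances: vacation=550, checking=-350
Event 12 (deposit 350 to checking): checking: -350 + 350 = 0. Balances: vacation=550, checking=0

Final balance of checking: 0

Answer: 0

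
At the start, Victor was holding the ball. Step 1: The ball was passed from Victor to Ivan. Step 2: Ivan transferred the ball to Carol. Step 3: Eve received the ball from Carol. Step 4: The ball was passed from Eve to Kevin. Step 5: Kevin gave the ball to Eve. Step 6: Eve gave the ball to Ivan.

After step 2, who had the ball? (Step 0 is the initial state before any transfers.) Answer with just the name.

Answer: Carol

Derivation:
Tracking the ball holder through step 2:
After step 0 (start): Victor
After step 1: Ivan
After step 2: Carol

At step 2, the holder is Carol.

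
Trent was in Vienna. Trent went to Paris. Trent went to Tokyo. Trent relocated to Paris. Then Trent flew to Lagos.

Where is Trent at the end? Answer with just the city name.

Answer: Lagos

Derivation:
Tracking Trent's location:
Start: Trent is in Vienna.
After move 1: Vienna -> Paris. Trent is in Paris.
After move 2: Paris -> Tokyo. Trent is in Tokyo.
After move 3: Tokyo -> Paris. Trent is in Paris.
After move 4: Paris -> Lagos. Trent is in Lagos.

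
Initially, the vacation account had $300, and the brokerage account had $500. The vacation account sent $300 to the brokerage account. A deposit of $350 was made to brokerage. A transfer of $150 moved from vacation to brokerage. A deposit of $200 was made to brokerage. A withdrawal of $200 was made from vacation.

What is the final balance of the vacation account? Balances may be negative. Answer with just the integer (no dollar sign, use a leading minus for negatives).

Answer: -350

Derivation:
Tracking account balances step by step:
Start: vacation=300, brokerage=500
Event 1 (transfer 300 vacation -> brokerage): vacation: 300 - 300 = 0, brokerage: 500 + 300 = 800. Balances: vacation=0, brokerage=800
Event 2 (deposit 350 to brokerage): brokerage: 800 + 350 = 1150. Balances: vacation=0, brokerage=1150
Event 3 (transfer 150 vacation -> brokerage): vacation: 0 - 150 = -150, brokerage: 1150 + 150 = 1300. Balances: vacation=-150, brokerage=1300
Event 4 (deposit 200 to brokerage): brokerage: 1300 + 200 = 1500. Balances: vacation=-150, brokerage=1500
Event 5 (withdraw 200 from vacation): vacation: -150 - 200 = -350. Balances: vacation=-350, brokerage=1500

Final balance of vacation: -350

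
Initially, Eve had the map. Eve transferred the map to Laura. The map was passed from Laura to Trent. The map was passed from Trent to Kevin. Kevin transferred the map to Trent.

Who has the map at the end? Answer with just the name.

Answer: Trent

Derivation:
Tracking the map through each event:
Start: Eve has the map.
After event 1: Laura has the map.
After event 2: Trent has the map.
After event 3: Kevin has the map.
After event 4: Trent has the map.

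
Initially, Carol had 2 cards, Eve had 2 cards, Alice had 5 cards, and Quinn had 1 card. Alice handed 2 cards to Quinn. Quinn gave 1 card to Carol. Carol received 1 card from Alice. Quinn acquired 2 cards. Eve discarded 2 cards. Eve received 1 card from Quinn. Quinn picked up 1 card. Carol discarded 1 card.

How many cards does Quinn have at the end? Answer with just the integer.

Answer: 4

Derivation:
Tracking counts step by step:
Start: Carol=2, Eve=2, Alice=5, Quinn=1
Event 1 (Alice -> Quinn, 2): Alice: 5 -> 3, Quinn: 1 -> 3. State: Carol=2, Eve=2, Alice=3, Quinn=3
Event 2 (Quinn -> Carol, 1): Quinn: 3 -> 2, Carol: 2 -> 3. State: Carol=3, Eve=2, Alice=3, Quinn=2
Event 3 (Alice -> Carol, 1): Alice: 3 -> 2, Carol: 3 -> 4. State: Carol=4, Eve=2, Alice=2, Quinn=2
Event 4 (Quinn +2): Quinn: 2 -> 4. State: Carol=4, Eve=2, Alice=2, Quinn=4
Event 5 (Eve -2): Eve: 2 -> 0. State: Carol=4, Eve=0, Alice=2, Quinn=4
Event 6 (Quinn -> Eve, 1): Quinn: 4 -> 3, Eve: 0 -> 1. State: Carol=4, Eve=1, Alice=2, Quinn=3
Event 7 (Quinn +1): Quinn: 3 -> 4. State: Carol=4, Eve=1, Alice=2, Quinn=4
Event 8 (Carol -1): Carol: 4 -> 3. State: Carol=3, Eve=1, Alice=2, Quinn=4

Quinn's final count: 4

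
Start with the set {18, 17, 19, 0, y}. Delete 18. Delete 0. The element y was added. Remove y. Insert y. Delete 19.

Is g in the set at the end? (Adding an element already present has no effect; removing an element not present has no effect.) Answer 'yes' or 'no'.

Tracking the set through each operation:
Start: {0, 17, 18, 19, y}
Event 1 (remove 18): removed. Set: {0, 17, 19, y}
Event 2 (remove 0): removed. Set: {17, 19, y}
Event 3 (add y): already present, no change. Set: {17, 19, y}
Event 4 (remove y): removed. Set: {17, 19}
Event 5 (add y): added. Set: {17, 19, y}
Event 6 (remove 19): removed. Set: {17, y}

Final set: {17, y} (size 2)
g is NOT in the final set.

Answer: no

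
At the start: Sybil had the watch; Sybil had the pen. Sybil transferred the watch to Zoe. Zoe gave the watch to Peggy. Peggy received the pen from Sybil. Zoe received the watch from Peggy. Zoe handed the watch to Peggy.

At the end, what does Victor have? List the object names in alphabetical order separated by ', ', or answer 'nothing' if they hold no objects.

Answer: nothing

Derivation:
Tracking all object holders:
Start: watch:Sybil, pen:Sybil
Event 1 (give watch: Sybil -> Zoe). State: watch:Zoe, pen:Sybil
Event 2 (give watch: Zoe -> Peggy). State: watch:Peggy, pen:Sybil
Event 3 (give pen: Sybil -> Peggy). State: watch:Peggy, pen:Peggy
Event 4 (give watch: Peggy -> Zoe). State: watch:Zoe, pen:Peggy
Event 5 (give watch: Zoe -> Peggy). State: watch:Peggy, pen:Peggy

Final state: watch:Peggy, pen:Peggy
Victor holds: (nothing).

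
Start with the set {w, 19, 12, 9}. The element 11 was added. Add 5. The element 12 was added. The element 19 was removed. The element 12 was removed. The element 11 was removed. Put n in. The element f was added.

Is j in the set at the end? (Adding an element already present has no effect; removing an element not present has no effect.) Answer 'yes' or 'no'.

Answer: no

Derivation:
Tracking the set through each operation:
Start: {12, 19, 9, w}
Event 1 (add 11): added. Set: {11, 12, 19, 9, w}
Event 2 (add 5): added. Set: {11, 12, 19, 5, 9, w}
Event 3 (add 12): already present, no change. Set: {11, 12, 19, 5, 9, w}
Event 4 (remove 19): removed. Set: {11, 12, 5, 9, w}
Event 5 (remove 12): removed. Set: {11, 5, 9, w}
Event 6 (remove 11): removed. Set: {5, 9, w}
Event 7 (add n): added. Set: {5, 9, n, w}
Event 8 (add f): added. Set: {5, 9, f, n, w}

Final set: {5, 9, f, n, w} (size 5)
j is NOT in the final set.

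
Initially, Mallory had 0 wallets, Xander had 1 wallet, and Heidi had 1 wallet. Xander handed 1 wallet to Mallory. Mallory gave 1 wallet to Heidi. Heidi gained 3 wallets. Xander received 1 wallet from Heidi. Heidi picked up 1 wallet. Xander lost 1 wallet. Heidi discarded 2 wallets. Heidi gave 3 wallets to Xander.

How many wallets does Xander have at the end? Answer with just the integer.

Answer: 3

Derivation:
Tracking counts step by step:
Start: Mallory=0, Xander=1, Heidi=1
Event 1 (Xander -> Mallory, 1): Xander: 1 -> 0, Mallory: 0 -> 1. State: Mallory=1, Xander=0, Heidi=1
Event 2 (Mallory -> Heidi, 1): Mallory: 1 -> 0, Heidi: 1 -> 2. State: Mallory=0, Xander=0, Heidi=2
Event 3 (Heidi +3): Heidi: 2 -> 5. State: Mallory=0, Xander=0, Heidi=5
Event 4 (Heidi -> Xander, 1): Heidi: 5 -> 4, Xander: 0 -> 1. State: Mallory=0, Xander=1, Heidi=4
Event 5 (Heidi +1): Heidi: 4 -> 5. State: Mallory=0, Xander=1, Heidi=5
Event 6 (Xander -1): Xander: 1 -> 0. State: Mallory=0, Xander=0, Heidi=5
Event 7 (Heidi -2): Heidi: 5 -> 3. State: Mallory=0, Xander=0, Heidi=3
Event 8 (Heidi -> Xander, 3): Heidi: 3 -> 0, Xander: 0 -> 3. State: Mallory=0, Xander=3, Heidi=0

Xander's final count: 3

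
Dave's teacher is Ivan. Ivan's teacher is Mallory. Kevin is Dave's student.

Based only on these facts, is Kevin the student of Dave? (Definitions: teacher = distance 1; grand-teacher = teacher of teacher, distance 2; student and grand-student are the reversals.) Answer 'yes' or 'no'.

Reconstructing the teacher chain from the given facts:
  Mallory -> Ivan -> Dave -> Kevin
(each arrow means 'teacher of the next')
Positions in the chain (0 = top):
  position of Mallory: 0
  position of Ivan: 1
  position of Dave: 2
  position of Kevin: 3

Kevin is at position 3, Dave is at position 2; signed distance (j - i) = -1.
'student' requires j - i = -1. Actual distance is -1, so the relation HOLDS.

Answer: yes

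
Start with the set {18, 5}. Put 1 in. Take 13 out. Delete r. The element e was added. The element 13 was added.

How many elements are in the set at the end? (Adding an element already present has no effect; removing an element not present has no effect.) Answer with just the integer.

Tracking the set through each operation:
Start: {18, 5}
Event 1 (add 1): added. Set: {1, 18, 5}
Event 2 (remove 13): not present, no change. Set: {1, 18, 5}
Event 3 (remove r): not present, no change. Set: {1, 18, 5}
Event 4 (add e): added. Set: {1, 18, 5, e}
Event 5 (add 13): added. Set: {1, 13, 18, 5, e}

Final set: {1, 13, 18, 5, e} (size 5)

Answer: 5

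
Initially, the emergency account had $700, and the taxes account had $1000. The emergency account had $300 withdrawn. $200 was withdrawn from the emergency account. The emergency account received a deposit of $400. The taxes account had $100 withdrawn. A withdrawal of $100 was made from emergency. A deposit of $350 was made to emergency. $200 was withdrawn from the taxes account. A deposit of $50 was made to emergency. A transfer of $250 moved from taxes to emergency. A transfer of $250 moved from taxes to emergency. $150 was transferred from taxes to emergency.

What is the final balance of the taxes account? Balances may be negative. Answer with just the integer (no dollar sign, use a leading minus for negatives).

Answer: 50

Derivation:
Tracking account balances step by step:
Start: emergency=700, taxes=1000
Event 1 (withdraw 300 from emergency): emergency: 700 - 300 = 400. Balances: emergency=400, taxes=1000
Event 2 (withdraw 200 from emergency): emergency: 400 - 200 = 200. Balances: emergency=200, taxes=1000
Event 3 (deposit 400 to emergency): emergency: 200 + 400 = 600. Balances: emergency=600, taxes=1000
Event 4 (withdraw 100 from taxes): taxes: 1000 - 100 = 900. Balances: emergency=600, taxes=900
Event 5 (withdraw 100 from emergency): emergency: 600 - 100 = 500. Balances: emergency=500, taxes=900
Event 6 (deposit 350 to emergency): emergency: 500 + 350 = 850. Balances: emergency=850, taxes=900
Event 7 (withdraw 200 from taxes): taxes: 900 - 200 = 700. Balances: emergency=850, taxes=700
Event 8 (deposit 50 to emergency): emergency: 850 + 50 = 900. Balances: emergency=900, taxes=700
Event 9 (transfer 250 taxes -> emergency): taxes: 700 - 250 = 450, emergency: 900 + 250 = 1150. Balances: emergency=1150, taxes=450
Event 10 (transfer 250 taxes -> emergency): taxes: 450 - 250 = 200, emergency: 1150 + 250 = 1400. Balances: emergency=1400, taxes=200
Event 11 (transfer 150 taxes -> emergency): taxes: 200 - 150 = 50, emergency: 1400 + 150 = 1550. Balances: emergency=1550, taxes=50

Final balance of taxes: 50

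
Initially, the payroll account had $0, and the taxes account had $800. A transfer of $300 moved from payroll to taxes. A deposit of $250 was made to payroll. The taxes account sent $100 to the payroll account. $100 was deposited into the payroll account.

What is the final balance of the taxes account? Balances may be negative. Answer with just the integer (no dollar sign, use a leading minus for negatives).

Tracking account balances step by step:
Start: payroll=0, taxes=800
Event 1 (transfer 300 payroll -> taxes): payroll: 0 - 300 = -300, taxes: 800 + 300 = 1100. Balances: payroll=-300, taxes=1100
Event 2 (deposit 250 to payroll): payroll: -300 + 250 = -50. Balances: payroll=-50, taxes=1100
Event 3 (transfer 100 taxes -> payroll): taxes: 1100 - 100 = 1000, payroll: -50 + 100 = 50. Balances: payroll=50, taxes=1000
Event 4 (deposit 100 to payroll): payroll: 50 + 100 = 150. Balances: payroll=150, taxes=1000

Final balance of taxes: 1000

Answer: 1000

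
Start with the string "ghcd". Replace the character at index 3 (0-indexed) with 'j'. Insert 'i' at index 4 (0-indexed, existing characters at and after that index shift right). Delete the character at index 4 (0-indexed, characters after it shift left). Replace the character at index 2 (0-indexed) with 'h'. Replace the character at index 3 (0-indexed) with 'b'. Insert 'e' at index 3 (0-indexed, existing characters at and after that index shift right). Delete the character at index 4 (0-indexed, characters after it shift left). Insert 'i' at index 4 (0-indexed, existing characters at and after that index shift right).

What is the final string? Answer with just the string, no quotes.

Answer: ghhei

Derivation:
Applying each edit step by step:
Start: "ghcd"
Op 1 (replace idx 3: 'd' -> 'j'): "ghcd" -> "ghcj"
Op 2 (insert 'i' at idx 4): "ghcj" -> "ghcji"
Op 3 (delete idx 4 = 'i'): "ghcji" -> "ghcj"
Op 4 (replace idx 2: 'c' -> 'h'): "ghcj" -> "ghhj"
Op 5 (replace idx 3: 'j' -> 'b'): "ghhj" -> "ghhb"
Op 6 (insert 'e' at idx 3): "ghhb" -> "ghheb"
Op 7 (delete idx 4 = 'b'): "ghheb" -> "ghhe"
Op 8 (insert 'i' at idx 4): "ghhe" -> "ghhei"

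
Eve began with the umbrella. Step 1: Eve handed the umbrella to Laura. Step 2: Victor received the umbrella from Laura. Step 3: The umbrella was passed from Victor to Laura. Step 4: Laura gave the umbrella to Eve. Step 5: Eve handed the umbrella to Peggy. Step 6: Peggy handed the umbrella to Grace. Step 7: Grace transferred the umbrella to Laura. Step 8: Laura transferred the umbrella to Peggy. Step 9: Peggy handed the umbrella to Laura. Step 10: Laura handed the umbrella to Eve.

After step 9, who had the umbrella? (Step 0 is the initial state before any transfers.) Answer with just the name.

Answer: Laura

Derivation:
Tracking the umbrella holder through step 9:
After step 0 (start): Eve
After step 1: Laura
After step 2: Victor
After step 3: Laura
After step 4: Eve
After step 5: Peggy
After step 6: Grace
After step 7: Laura
After step 8: Peggy
After step 9: Laura

At step 9, the holder is Laura.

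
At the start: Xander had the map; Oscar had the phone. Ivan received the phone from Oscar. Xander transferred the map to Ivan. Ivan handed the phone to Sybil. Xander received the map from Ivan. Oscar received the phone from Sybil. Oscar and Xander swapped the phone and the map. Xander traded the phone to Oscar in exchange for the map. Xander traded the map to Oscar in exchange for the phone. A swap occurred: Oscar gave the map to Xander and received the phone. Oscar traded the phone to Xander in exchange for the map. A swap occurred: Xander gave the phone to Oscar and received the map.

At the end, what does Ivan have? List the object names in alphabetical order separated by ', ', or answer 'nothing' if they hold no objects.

Answer: nothing

Derivation:
Tracking all object holders:
Start: map:Xander, phone:Oscar
Event 1 (give phone: Oscar -> Ivan). State: map:Xander, phone:Ivan
Event 2 (give map: Xander -> Ivan). State: map:Ivan, phone:Ivan
Event 3 (give phone: Ivan -> Sybil). State: map:Ivan, phone:Sybil
Event 4 (give map: Ivan -> Xander). State: map:Xander, phone:Sybil
Event 5 (give phone: Sybil -> Oscar). State: map:Xander, phone:Oscar
Event 6 (swap phone<->map: now phone:Xander, map:Oscar). State: map:Oscar, phone:Xander
Event 7 (swap phone<->map: now phone:Oscar, map:Xander). State: map:Xander, phone:Oscar
Event 8 (swap map<->phone: now map:Oscar, phone:Xander). State: map:Oscar, phone:Xander
Event 9 (swap map<->phone: now map:Xander, phone:Oscar). State: map:Xander, phone:Oscar
Event 10 (swap phone<->map: now phone:Xander, map:Oscar). State: map:Oscar, phone:Xander
Event 11 (swap phone<->map: now phone:Oscar, map:Xander). State: map:Xander, phone:Oscar

Final state: map:Xander, phone:Oscar
Ivan holds: (nothing).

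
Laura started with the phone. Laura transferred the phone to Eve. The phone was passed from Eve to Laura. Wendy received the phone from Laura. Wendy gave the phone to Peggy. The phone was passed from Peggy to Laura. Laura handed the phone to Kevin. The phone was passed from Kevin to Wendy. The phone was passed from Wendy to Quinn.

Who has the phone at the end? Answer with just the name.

Answer: Quinn

Derivation:
Tracking the phone through each event:
Start: Laura has the phone.
After event 1: Eve has the phone.
After event 2: Laura has the phone.
After event 3: Wendy has the phone.
After event 4: Peggy has the phone.
After event 5: Laura has the phone.
After event 6: Kevin has the phone.
After event 7: Wendy has the phone.
After event 8: Quinn has the phone.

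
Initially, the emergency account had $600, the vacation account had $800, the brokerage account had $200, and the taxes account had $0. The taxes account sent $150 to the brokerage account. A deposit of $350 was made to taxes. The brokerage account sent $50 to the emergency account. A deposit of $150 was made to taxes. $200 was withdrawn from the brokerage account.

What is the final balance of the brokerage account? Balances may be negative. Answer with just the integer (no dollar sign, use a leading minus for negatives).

Answer: 100

Derivation:
Tracking account balances step by step:
Start: emergency=600, vacation=800, brokerage=200, taxes=0
Event 1 (transfer 150 taxes -> brokerage): taxes: 0 - 150 = -150, brokerage: 200 + 150 = 350. Balances: emergency=600, vacation=800, brokerage=350, taxes=-150
Event 2 (deposit 350 to taxes): taxes: -150 + 350 = 200. Balances: emergency=600, vacation=800, brokerage=350, taxes=200
Event 3 (transfer 50 brokerage -> emergency): brokerage: 350 - 50 = 300, emergency: 600 + 50 = 650. Balances: emergency=650, vacation=800, brokerage=300, taxes=200
Event 4 (deposit 150 to taxes): taxes: 200 + 150 = 350. Balances: emergency=650, vacation=800, brokerage=300, taxes=350
Event 5 (withdraw 200 from brokerage): brokerage: 300 - 200 = 100. Balances: emergency=650, vacation=800, brokerage=100, taxes=350

Final balance of brokerage: 100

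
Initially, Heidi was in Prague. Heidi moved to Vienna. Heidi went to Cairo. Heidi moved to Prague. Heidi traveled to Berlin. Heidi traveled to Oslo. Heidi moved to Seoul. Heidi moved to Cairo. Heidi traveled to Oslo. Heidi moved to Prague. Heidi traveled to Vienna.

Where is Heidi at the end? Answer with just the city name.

Tracking Heidi's location:
Start: Heidi is in Prague.
After move 1: Prague -> Vienna. Heidi is in Vienna.
After move 2: Vienna -> Cairo. Heidi is in Cairo.
After move 3: Cairo -> Prague. Heidi is in Prague.
After move 4: Prague -> Berlin. Heidi is in Berlin.
After move 5: Berlin -> Oslo. Heidi is in Oslo.
After move 6: Oslo -> Seoul. Heidi is in Seoul.
After move 7: Seoul -> Cairo. Heidi is in Cairo.
After move 8: Cairo -> Oslo. Heidi is in Oslo.
After move 9: Oslo -> Prague. Heidi is in Prague.
After move 10: Prague -> Vienna. Heidi is in Vienna.

Answer: Vienna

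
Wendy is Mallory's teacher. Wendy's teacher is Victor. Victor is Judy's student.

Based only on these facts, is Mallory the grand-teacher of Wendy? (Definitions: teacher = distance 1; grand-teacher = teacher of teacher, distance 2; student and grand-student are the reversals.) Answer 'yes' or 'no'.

Answer: no

Derivation:
Reconstructing the teacher chain from the given facts:
  Judy -> Victor -> Wendy -> Mallory
(each arrow means 'teacher of the next')
Positions in the chain (0 = top):
  position of Judy: 0
  position of Victor: 1
  position of Wendy: 2
  position of Mallory: 3

Mallory is at position 3, Wendy is at position 2; signed distance (j - i) = -1.
'grand-teacher' requires j - i = 2. Actual distance is -1, so the relation does NOT hold.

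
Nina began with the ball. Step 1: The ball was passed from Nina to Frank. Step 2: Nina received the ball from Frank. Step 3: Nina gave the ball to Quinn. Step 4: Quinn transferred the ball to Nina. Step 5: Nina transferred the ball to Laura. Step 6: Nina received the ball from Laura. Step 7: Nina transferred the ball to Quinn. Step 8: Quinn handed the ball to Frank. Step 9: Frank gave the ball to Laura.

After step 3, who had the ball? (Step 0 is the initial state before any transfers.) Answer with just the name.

Tracking the ball holder through step 3:
After step 0 (start): Nina
After step 1: Frank
After step 2: Nina
After step 3: Quinn

At step 3, the holder is Quinn.

Answer: Quinn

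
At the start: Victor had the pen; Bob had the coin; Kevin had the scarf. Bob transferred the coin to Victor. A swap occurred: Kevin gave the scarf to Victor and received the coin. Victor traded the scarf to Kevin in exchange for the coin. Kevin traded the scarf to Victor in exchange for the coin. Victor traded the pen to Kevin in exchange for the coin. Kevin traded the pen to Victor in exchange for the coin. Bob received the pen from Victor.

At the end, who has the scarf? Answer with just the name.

Tracking all object holders:
Start: pen:Victor, coin:Bob, scarf:Kevin
Event 1 (give coin: Bob -> Victor). State: pen:Victor, coin:Victor, scarf:Kevin
Event 2 (swap scarf<->coin: now scarf:Victor, coin:Kevin). State: pen:Victor, coin:Kevin, scarf:Victor
Event 3 (swap scarf<->coin: now scarf:Kevin, coin:Victor). State: pen:Victor, coin:Victor, scarf:Kevin
Event 4 (swap scarf<->coin: now scarf:Victor, coin:Kevin). State: pen:Victor, coin:Kevin, scarf:Victor
Event 5 (swap pen<->coin: now pen:Kevin, coin:Victor). State: pen:Kevin, coin:Victor, scarf:Victor
Event 6 (swap pen<->coin: now pen:Victor, coin:Kevin). State: pen:Victor, coin:Kevin, scarf:Victor
Event 7 (give pen: Victor -> Bob). State: pen:Bob, coin:Kevin, scarf:Victor

Final state: pen:Bob, coin:Kevin, scarf:Victor
The scarf is held by Victor.

Answer: Victor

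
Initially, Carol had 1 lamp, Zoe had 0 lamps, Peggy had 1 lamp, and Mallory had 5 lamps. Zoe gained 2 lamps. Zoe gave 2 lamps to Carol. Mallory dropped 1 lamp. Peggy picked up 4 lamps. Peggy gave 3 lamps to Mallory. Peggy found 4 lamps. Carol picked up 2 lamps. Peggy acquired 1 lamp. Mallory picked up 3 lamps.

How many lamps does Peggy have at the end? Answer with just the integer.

Tracking counts step by step:
Start: Carol=1, Zoe=0, Peggy=1, Mallory=5
Event 1 (Zoe +2): Zoe: 0 -> 2. State: Carol=1, Zoe=2, Peggy=1, Mallory=5
Event 2 (Zoe -> Carol, 2): Zoe: 2 -> 0, Carol: 1 -> 3. State: Carol=3, Zoe=0, Peggy=1, Mallory=5
Event 3 (Mallory -1): Mallory: 5 -> 4. State: Carol=3, Zoe=0, Peggy=1, Mallory=4
Event 4 (Peggy +4): Peggy: 1 -> 5. State: Carol=3, Zoe=0, Peggy=5, Mallory=4
Event 5 (Peggy -> Mallory, 3): Peggy: 5 -> 2, Mallory: 4 -> 7. State: Carol=3, Zoe=0, Peggy=2, Mallory=7
Event 6 (Peggy +4): Peggy: 2 -> 6. State: Carol=3, Zoe=0, Peggy=6, Mallory=7
Event 7 (Carol +2): Carol: 3 -> 5. State: Carol=5, Zoe=0, Peggy=6, Mallory=7
Event 8 (Peggy +1): Peggy: 6 -> 7. State: Carol=5, Zoe=0, Peggy=7, Mallory=7
Event 9 (Mallory +3): Mallory: 7 -> 10. State: Carol=5, Zoe=0, Peggy=7, Mallory=10

Peggy's final count: 7

Answer: 7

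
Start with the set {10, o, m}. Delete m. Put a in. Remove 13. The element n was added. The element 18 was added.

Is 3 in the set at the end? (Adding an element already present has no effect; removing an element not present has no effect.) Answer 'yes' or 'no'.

Answer: no

Derivation:
Tracking the set through each operation:
Start: {10, m, o}
Event 1 (remove m): removed. Set: {10, o}
Event 2 (add a): added. Set: {10, a, o}
Event 3 (remove 13): not present, no change. Set: {10, a, o}
Event 4 (add n): added. Set: {10, a, n, o}
Event 5 (add 18): added. Set: {10, 18, a, n, o}

Final set: {10, 18, a, n, o} (size 5)
3 is NOT in the final set.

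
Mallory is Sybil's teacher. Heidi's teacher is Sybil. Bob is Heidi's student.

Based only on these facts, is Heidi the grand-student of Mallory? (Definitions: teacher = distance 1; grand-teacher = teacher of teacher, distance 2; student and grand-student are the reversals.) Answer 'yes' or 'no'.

Reconstructing the teacher chain from the given facts:
  Mallory -> Sybil -> Heidi -> Bob
(each arrow means 'teacher of the next')
Positions in the chain (0 = top):
  position of Mallory: 0
  position of Sybil: 1
  position of Heidi: 2
  position of Bob: 3

Heidi is at position 2, Mallory is at position 0; signed distance (j - i) = -2.
'grand-student' requires j - i = -2. Actual distance is -2, so the relation HOLDS.

Answer: yes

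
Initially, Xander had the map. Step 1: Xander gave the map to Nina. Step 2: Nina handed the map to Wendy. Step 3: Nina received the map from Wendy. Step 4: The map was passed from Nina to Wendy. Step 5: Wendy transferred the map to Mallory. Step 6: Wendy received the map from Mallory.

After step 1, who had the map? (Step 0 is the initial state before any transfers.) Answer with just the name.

Tracking the map holder through step 1:
After step 0 (start): Xander
After step 1: Nina

At step 1, the holder is Nina.

Answer: Nina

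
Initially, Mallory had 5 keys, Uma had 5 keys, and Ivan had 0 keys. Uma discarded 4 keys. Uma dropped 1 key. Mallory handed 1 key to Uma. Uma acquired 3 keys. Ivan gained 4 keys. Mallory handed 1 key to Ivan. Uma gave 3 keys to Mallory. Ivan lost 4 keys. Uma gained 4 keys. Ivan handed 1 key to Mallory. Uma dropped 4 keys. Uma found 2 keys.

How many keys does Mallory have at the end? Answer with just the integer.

Tracking counts step by step:
Start: Mallory=5, Uma=5, Ivan=0
Event 1 (Uma -4): Uma: 5 -> 1. State: Mallory=5, Uma=1, Ivan=0
Event 2 (Uma -1): Uma: 1 -> 0. State: Mallory=5, Uma=0, Ivan=0
Event 3 (Mallory -> Uma, 1): Mallory: 5 -> 4, Uma: 0 -> 1. State: Mallory=4, Uma=1, Ivan=0
Event 4 (Uma +3): Uma: 1 -> 4. State: Mallory=4, Uma=4, Ivan=0
Event 5 (Ivan +4): Ivan: 0 -> 4. State: Mallory=4, Uma=4, Ivan=4
Event 6 (Mallory -> Ivan, 1): Mallory: 4 -> 3, Ivan: 4 -> 5. State: Mallory=3, Uma=4, Ivan=5
Event 7 (Uma -> Mallory, 3): Uma: 4 -> 1, Mallory: 3 -> 6. State: Mallory=6, Uma=1, Ivan=5
Event 8 (Ivan -4): Ivan: 5 -> 1. State: Mallory=6, Uma=1, Ivan=1
Event 9 (Uma +4): Uma: 1 -> 5. State: Mallory=6, Uma=5, Ivan=1
Event 10 (Ivan -> Mallory, 1): Ivan: 1 -> 0, Mallory: 6 -> 7. State: Mallory=7, Uma=5, Ivan=0
Event 11 (Uma -4): Uma: 5 -> 1. State: Mallory=7, Uma=1, Ivan=0
Event 12 (Uma +2): Uma: 1 -> 3. State: Mallory=7, Uma=3, Ivan=0

Mallory's final count: 7

Answer: 7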